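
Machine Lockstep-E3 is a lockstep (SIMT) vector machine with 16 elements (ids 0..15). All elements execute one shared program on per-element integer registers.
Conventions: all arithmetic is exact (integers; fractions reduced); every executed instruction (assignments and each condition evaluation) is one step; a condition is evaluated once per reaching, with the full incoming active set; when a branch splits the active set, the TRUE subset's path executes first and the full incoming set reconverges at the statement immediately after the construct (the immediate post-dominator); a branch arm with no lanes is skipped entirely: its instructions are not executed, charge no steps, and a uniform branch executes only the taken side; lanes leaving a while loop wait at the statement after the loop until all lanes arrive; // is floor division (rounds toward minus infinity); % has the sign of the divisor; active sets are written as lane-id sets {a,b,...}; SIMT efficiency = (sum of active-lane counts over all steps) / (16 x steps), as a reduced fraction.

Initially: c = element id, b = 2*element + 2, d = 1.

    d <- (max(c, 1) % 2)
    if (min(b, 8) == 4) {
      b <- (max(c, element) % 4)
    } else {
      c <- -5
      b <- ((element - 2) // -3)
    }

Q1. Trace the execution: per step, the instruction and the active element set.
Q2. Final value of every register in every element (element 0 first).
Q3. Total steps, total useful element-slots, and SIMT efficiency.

step 0: d <- (max(c, 1) % 2)         {0,1,2,3,4,5,6,7,8,9,10,11,12,13,14,15}
step 1: eval (min(b, 8) == 4)        {0,1,2,3,4,5,6,7,8,9,10,11,12,13,14,15}
step 2: b <- (max(c, element) % 4)   {1}
step 3: c <- -5                      {0,2,3,4,5,6,7,8,9,10,11,12,13,14,15}
step 4: b <- ((element - 2) // -3)   {0,2,3,4,5,6,7,8,9,10,11,12,13,14,15}

Answer: 5 steps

c: -5,1,-5,-5,-5,-5,-5,-5,-5,-5,-5,-5,-5,-5,-5,-5
b: 0,1,0,-1,-1,-1,-2,-2,-2,-3,-3,-3,-4,-4,-4,-5
d: 1,1,0,1,0,1,0,1,0,1,0,1,0,1,0,1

steps = 5; useful = 63; efficiency = 63/80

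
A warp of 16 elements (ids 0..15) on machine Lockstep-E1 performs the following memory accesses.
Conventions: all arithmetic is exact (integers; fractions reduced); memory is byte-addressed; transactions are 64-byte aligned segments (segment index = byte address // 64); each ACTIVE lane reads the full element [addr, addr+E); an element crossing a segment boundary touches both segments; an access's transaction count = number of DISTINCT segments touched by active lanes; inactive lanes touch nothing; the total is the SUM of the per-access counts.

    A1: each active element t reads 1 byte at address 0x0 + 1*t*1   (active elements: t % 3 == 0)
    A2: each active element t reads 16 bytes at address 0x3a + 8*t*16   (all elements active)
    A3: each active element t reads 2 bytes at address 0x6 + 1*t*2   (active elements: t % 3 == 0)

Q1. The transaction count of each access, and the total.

A1: 1 transaction
A2: 32 transactions
A3: 1 transaction

Answer: 1,32,1; total 34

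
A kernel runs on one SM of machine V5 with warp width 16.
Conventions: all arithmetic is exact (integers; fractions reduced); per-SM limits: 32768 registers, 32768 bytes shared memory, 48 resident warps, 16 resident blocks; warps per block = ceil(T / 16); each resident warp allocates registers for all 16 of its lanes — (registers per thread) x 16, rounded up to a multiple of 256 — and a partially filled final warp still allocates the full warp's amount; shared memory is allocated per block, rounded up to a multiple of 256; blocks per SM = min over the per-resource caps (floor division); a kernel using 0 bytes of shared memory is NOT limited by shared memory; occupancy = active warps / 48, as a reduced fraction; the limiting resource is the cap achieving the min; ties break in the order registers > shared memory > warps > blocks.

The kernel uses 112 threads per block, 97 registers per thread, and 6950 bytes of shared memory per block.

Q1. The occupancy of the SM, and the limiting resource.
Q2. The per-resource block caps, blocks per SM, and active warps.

Answer: occupancy 7/24, limited by registers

registers: 2 blocks
shared memory: 4 blocks
warps: 6 blocks
blocks: 16 blocks

Answer: 2 blocks, 14 active warps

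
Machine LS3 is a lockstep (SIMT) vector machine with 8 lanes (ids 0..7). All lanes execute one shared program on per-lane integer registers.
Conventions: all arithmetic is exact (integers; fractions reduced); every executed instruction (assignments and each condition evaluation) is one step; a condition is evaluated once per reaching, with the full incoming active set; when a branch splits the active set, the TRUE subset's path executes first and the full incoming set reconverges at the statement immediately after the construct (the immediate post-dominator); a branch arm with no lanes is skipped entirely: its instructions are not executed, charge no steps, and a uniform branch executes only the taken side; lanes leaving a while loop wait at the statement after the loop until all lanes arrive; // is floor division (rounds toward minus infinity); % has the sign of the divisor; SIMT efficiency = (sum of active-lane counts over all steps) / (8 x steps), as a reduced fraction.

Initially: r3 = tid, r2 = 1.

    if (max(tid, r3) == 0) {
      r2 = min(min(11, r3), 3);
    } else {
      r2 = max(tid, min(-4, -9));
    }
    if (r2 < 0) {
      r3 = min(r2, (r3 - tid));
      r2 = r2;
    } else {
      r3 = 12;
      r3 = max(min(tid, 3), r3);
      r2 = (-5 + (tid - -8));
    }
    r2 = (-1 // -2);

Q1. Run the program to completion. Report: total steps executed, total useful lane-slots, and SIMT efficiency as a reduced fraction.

Answer: 8 steps, 56 useful, 7/8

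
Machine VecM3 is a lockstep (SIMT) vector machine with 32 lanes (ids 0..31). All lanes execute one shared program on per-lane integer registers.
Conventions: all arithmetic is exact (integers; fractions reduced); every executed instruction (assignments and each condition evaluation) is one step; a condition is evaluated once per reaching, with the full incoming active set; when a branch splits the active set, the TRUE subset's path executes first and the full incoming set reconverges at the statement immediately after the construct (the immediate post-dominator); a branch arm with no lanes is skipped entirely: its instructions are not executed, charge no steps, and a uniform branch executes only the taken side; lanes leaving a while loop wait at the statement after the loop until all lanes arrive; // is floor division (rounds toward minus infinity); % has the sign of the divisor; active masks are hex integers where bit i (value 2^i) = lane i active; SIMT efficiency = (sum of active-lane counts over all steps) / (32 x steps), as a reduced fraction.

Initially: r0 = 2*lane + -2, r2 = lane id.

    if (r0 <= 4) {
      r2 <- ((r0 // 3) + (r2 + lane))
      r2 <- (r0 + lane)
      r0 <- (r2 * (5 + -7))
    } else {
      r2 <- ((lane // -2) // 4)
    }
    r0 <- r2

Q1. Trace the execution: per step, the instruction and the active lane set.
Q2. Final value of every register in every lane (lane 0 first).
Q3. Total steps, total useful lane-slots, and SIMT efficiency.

step 0: eval (r0 <= 4)               0xffffffff
step 1: r2 <- ((r0 // 3) + (r2 + lane)) 0x0000000f
step 2: r2 <- (r0 + lane)            0x0000000f
step 3: r0 <- (r2 * (5 + -7))        0x0000000f
step 4: r2 <- ((lane // -2) // 4)    0xfffffff0
step 5: r0 <- r2                     0xffffffff

Answer: 6 steps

r0: -2,1,4,7,-1,-1,-1,-1,-1,-2,-2,-2,-2,-2,-2,-2,-2,-3,-3,-3,-3,-3,-3,-3,-3,-4,-4,-4,-4,-4,-4,-4
r2: -2,1,4,7,-1,-1,-1,-1,-1,-2,-2,-2,-2,-2,-2,-2,-2,-3,-3,-3,-3,-3,-3,-3,-3,-4,-4,-4,-4,-4,-4,-4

steps = 6; useful = 104; efficiency = 104/192 = 13/24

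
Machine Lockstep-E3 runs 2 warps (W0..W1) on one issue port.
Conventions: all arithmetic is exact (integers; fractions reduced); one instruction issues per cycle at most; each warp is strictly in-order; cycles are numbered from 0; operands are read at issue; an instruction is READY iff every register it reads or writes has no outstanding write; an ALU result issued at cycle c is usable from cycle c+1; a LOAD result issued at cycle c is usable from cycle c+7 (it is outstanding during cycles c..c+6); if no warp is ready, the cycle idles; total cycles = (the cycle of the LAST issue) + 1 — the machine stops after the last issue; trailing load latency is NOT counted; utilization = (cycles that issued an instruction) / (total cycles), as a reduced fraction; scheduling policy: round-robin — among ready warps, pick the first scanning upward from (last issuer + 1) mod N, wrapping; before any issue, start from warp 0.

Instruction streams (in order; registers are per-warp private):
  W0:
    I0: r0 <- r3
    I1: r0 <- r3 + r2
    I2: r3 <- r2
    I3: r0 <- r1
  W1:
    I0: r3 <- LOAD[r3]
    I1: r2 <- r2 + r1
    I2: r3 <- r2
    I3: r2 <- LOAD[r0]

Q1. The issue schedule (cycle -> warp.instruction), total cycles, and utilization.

cycle 0: W0.I0
cycle 1: W1.I0
cycle 2: W0.I1
cycle 3: W1.I1
cycle 4: W0.I2
cycle 5: W0.I3
cycle 6: idle
cycle 7: idle
cycle 8: W1.I2
cycle 9: W1.I3

Answer: 10 cycles, utilization 4/5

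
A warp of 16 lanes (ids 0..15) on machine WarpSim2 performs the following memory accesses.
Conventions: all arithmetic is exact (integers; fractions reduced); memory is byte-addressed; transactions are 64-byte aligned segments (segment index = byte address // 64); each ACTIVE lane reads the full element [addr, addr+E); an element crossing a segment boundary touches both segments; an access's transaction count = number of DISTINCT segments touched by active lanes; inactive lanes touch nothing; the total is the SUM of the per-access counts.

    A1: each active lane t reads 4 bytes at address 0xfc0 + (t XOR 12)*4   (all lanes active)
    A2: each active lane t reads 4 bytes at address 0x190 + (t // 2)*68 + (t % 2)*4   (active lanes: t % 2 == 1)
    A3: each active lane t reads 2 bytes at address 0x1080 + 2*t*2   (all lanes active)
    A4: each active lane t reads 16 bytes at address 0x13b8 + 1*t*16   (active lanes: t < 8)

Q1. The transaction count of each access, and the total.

A1: 1 transaction
A2: 8 transactions
A3: 1 transaction
A4: 3 transactions

Answer: 1,8,1,3; total 13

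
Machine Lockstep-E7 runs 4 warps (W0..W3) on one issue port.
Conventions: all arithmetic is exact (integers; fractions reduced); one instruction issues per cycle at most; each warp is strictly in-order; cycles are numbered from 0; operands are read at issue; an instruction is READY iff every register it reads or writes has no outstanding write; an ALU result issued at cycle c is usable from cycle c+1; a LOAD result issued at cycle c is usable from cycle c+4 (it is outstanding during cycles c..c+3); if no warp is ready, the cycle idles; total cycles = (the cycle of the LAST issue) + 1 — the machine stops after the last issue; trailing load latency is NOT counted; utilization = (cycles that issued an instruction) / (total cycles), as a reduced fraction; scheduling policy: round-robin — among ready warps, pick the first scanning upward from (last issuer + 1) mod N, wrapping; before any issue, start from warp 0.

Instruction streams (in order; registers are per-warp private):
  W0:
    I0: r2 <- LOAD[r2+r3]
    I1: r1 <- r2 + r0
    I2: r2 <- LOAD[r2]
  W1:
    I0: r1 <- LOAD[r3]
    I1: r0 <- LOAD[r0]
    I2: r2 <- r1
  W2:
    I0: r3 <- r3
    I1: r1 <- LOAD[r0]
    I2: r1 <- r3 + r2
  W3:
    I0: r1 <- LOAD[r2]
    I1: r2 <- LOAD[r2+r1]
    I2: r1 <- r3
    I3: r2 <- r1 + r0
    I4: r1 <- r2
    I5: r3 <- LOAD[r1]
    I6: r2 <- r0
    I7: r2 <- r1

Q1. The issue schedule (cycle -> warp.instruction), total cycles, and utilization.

cycle 0: W0.I0
cycle 1: W1.I0
cycle 2: W2.I0
cycle 3: W3.I0
cycle 4: W0.I1
cycle 5: W1.I1
cycle 6: W2.I1
cycle 7: W3.I1
cycle 8: W0.I2
cycle 9: W1.I2
cycle 10: W2.I2
cycle 11: W3.I2
cycle 12: W3.I3
cycle 13: W3.I4
cycle 14: W3.I5
cycle 15: W3.I6
cycle 16: W3.I7

Answer: 17 cycles, utilization 1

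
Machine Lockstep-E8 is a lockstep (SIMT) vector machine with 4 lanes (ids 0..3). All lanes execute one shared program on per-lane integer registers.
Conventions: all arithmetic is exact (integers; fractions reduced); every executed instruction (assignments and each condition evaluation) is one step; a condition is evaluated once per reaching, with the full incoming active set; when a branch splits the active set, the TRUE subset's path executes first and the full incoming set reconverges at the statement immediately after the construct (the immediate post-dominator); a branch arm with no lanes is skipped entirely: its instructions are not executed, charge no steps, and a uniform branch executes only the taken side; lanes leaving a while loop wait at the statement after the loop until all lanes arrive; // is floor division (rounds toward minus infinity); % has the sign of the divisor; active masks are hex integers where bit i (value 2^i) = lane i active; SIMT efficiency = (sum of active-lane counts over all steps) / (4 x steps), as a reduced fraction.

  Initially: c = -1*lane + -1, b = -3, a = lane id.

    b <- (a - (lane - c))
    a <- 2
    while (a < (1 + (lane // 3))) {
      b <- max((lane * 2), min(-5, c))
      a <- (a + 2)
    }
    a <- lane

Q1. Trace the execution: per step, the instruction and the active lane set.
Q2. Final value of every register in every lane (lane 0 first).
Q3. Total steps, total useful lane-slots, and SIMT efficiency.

step 0: b <- (a - (lane - c))        0xf
step 1: a <- 2                       0xf
step 2: eval (a < (1 + (lane // 3))) 0xf
step 3: a <- lane                    0xf

Answer: 4 steps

c: -1,-2,-3,-4
b: -1,-2,-3,-4
a: 0,1,2,3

steps = 4; useful = 16; efficiency = 16/16 = 1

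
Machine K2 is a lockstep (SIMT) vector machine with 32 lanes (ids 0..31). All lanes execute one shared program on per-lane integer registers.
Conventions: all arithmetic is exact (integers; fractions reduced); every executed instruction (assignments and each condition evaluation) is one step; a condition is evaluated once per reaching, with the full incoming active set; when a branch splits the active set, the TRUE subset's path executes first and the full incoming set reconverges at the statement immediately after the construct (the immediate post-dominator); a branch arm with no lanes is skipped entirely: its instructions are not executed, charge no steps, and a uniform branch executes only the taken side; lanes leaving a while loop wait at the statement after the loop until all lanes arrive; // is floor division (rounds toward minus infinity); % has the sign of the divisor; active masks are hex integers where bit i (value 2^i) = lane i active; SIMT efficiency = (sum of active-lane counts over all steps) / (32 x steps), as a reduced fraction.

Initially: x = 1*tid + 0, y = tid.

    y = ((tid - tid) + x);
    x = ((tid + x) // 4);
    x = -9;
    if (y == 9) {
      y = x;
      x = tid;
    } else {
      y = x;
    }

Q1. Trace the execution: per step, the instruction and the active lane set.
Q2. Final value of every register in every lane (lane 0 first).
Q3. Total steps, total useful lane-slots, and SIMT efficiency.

step 0: y <- ((tid - tid) + x)       0xffffffff
step 1: x <- ((tid + x) // 4)        0xffffffff
step 2: x <- -9                      0xffffffff
step 3: eval (y == 9)                0xffffffff
step 4: y <- x                       0x00000200
step 5: x <- tid                     0x00000200
step 6: y <- x                       0xfffffdff

Answer: 7 steps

x: -9,-9,-9,-9,-9,-9,-9,-9,-9,9,-9,-9,-9,-9,-9,-9,-9,-9,-9,-9,-9,-9,-9,-9,-9,-9,-9,-9,-9,-9,-9,-9
y: -9,-9,-9,-9,-9,-9,-9,-9,-9,-9,-9,-9,-9,-9,-9,-9,-9,-9,-9,-9,-9,-9,-9,-9,-9,-9,-9,-9,-9,-9,-9,-9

steps = 7; useful = 161; efficiency = 161/224 = 23/32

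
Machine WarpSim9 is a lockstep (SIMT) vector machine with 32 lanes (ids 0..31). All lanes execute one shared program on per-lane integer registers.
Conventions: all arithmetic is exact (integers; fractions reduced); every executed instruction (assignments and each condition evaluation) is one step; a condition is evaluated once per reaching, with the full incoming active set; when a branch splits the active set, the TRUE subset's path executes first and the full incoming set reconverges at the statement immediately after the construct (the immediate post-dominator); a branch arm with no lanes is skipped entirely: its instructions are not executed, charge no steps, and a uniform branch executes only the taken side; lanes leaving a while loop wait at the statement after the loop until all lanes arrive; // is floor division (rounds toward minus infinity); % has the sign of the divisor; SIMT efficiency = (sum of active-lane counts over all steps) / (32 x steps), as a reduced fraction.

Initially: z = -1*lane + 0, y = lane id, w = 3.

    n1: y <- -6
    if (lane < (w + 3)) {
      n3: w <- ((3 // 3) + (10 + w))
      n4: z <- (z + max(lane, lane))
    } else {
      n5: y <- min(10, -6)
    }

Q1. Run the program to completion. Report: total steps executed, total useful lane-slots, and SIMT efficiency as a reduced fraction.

Answer: 5 steps, 102 useful, 51/80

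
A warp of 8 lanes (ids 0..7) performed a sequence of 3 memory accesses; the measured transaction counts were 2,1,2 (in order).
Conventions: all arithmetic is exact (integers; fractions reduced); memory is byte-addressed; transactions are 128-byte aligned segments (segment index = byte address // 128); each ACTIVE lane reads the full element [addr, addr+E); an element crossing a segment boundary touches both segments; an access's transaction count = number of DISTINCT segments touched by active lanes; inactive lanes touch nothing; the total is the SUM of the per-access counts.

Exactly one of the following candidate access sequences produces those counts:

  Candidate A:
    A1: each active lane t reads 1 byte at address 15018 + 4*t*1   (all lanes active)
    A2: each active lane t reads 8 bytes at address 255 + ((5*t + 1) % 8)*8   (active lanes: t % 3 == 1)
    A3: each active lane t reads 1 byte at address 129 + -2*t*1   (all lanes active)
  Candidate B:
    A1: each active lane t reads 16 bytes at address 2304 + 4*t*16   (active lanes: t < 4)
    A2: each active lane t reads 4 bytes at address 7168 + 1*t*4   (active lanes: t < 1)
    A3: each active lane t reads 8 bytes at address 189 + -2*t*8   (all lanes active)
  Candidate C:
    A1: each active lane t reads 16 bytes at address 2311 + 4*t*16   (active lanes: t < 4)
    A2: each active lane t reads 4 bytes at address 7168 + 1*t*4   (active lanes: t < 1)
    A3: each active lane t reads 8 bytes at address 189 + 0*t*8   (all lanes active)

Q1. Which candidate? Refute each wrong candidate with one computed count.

A: A1 gives 1 transaction, not 2
C: A3 gives 1 transaction, not 2
B: all counts match (2,1,2)

Answer: B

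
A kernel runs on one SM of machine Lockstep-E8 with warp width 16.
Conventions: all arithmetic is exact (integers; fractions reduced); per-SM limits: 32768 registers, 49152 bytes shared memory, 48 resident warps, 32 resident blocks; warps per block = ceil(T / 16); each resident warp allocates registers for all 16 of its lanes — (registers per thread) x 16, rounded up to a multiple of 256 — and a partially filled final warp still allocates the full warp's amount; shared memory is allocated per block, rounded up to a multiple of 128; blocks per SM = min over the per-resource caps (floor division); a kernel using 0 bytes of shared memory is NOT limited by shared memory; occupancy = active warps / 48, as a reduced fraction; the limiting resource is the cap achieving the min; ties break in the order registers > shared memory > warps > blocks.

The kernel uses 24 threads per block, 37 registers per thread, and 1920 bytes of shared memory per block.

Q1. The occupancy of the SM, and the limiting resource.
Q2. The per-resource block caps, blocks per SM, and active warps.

Answer: occupancy 7/8, limited by registers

registers: 21 blocks
shared memory: 25 blocks
warps: 24 blocks
blocks: 32 blocks

Answer: 21 blocks, 42 active warps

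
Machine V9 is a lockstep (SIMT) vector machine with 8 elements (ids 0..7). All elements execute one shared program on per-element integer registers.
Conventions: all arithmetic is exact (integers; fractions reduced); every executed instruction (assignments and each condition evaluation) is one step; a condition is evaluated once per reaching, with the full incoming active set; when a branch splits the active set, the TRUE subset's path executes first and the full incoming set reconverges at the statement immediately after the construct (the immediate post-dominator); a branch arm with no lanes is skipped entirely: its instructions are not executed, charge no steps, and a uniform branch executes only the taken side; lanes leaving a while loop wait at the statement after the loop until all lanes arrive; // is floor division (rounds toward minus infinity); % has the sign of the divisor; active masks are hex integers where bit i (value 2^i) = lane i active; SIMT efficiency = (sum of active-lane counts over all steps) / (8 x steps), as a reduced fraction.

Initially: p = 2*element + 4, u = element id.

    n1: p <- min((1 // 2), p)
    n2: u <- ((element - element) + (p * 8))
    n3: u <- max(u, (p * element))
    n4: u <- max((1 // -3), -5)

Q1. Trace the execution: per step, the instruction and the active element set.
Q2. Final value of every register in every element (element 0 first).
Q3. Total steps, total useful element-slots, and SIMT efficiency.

step 0: p <- min((1 // 2), p)        0xff
step 1: u <- ((element - element) + (p * 8)) 0xff
step 2: u <- max(u, (p * element))   0xff
step 3: u <- max((1 // -3), -5)      0xff

Answer: 4 steps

p: 0,0,0,0,0,0,0,0
u: -1,-1,-1,-1,-1,-1,-1,-1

steps = 4; useful = 32; efficiency = 32/32 = 1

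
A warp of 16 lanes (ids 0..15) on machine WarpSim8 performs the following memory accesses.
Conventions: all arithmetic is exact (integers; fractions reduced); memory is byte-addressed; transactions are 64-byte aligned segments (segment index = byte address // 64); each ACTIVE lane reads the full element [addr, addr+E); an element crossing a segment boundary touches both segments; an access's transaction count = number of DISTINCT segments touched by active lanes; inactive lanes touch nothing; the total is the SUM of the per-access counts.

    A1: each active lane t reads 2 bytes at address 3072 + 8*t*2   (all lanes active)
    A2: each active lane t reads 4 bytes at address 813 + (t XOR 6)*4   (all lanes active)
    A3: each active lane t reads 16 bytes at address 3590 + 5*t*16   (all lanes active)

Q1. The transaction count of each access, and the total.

A1: 4 transactions
A2: 2 transactions
A3: 20 transactions

Answer: 4,2,20; total 26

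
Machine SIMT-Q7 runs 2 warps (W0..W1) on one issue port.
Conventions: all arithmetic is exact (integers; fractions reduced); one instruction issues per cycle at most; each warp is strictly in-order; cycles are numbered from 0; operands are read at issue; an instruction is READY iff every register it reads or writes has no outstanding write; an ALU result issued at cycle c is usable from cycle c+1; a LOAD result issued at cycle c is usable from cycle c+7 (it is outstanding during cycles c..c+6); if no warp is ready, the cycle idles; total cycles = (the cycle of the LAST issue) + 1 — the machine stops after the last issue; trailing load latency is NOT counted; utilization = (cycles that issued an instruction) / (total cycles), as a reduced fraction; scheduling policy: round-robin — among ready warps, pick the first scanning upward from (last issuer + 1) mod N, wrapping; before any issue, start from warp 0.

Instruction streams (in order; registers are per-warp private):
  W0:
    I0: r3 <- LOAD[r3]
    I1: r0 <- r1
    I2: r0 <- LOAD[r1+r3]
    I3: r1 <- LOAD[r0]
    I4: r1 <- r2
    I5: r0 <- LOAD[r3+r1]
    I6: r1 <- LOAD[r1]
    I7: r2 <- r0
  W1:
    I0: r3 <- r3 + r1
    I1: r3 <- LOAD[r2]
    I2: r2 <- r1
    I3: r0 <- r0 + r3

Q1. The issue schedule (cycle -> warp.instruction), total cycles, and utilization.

cycle 0: W0.I0
cycle 1: W1.I0
cycle 2: W0.I1
cycle 3: W1.I1
cycle 4: W1.I2
cycle 5: idle
cycle 6: idle
cycle 7: W0.I2
cycle 8: idle
cycle 9: idle
cycle 10: W1.I3
cycle 11: idle
cycle 12: idle
cycle 13: idle
cycle 14: W0.I3
cycle 15: idle
cycle 16: idle
cycle 17: idle
cycle 18: idle
cycle 19: idle
cycle 20: idle
cycle 21: W0.I4
cycle 22: W0.I5
cycle 23: W0.I6
cycle 24: idle
cycle 25: idle
cycle 26: idle
cycle 27: idle
cycle 28: idle
cycle 29: W0.I7

Answer: 30 cycles, utilization 2/5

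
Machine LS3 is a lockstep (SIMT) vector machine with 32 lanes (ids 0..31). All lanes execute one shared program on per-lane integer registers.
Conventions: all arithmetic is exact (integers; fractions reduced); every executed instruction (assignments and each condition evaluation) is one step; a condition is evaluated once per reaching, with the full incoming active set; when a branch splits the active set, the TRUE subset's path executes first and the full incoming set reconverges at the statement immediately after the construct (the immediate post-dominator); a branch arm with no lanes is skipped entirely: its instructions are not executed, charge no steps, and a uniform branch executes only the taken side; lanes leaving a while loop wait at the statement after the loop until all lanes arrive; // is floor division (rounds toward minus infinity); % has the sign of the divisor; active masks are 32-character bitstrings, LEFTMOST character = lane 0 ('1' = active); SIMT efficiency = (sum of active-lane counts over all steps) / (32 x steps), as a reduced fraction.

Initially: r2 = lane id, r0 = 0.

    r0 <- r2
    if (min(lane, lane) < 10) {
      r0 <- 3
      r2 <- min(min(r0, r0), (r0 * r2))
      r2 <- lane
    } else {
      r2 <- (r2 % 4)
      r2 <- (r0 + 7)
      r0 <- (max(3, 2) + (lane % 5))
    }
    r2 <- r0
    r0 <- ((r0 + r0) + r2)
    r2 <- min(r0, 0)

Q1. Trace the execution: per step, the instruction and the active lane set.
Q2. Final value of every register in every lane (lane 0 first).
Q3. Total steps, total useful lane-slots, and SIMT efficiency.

step 0: r0 <- r2                     11111111111111111111111111111111
step 1: eval (min(lane, lane) < 10)  11111111111111111111111111111111
step 2: r0 <- 3                      11111111110000000000000000000000
step 3: r2 <- min(min(r0, r0), (r0 * r2)) 11111111110000000000000000000000
step 4: r2 <- lane                   11111111110000000000000000000000
step 5: r2 <- (r2 % 4)               00000000001111111111111111111111
step 6: r2 <- (r0 + 7)               00000000001111111111111111111111
step 7: r0 <- (max(3, 2) + (lane % 5)) 00000000001111111111111111111111
step 8: r2 <- r0                     11111111111111111111111111111111
step 9: r0 <- ((r0 + r0) + r2)       11111111111111111111111111111111
step 10: r2 <- min(r0, 0)             11111111111111111111111111111111

Answer: 11 steps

r2: 0,0,0,0,0,0,0,0,0,0,0,0,0,0,0,0,0,0,0,0,0,0,0,0,0,0,0,0,0,0,0,0
r0: 9,9,9,9,9,9,9,9,9,9,9,12,15,18,21,9,12,15,18,21,9,12,15,18,21,9,12,15,18,21,9,12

steps = 11; useful = 256; efficiency = 256/352 = 8/11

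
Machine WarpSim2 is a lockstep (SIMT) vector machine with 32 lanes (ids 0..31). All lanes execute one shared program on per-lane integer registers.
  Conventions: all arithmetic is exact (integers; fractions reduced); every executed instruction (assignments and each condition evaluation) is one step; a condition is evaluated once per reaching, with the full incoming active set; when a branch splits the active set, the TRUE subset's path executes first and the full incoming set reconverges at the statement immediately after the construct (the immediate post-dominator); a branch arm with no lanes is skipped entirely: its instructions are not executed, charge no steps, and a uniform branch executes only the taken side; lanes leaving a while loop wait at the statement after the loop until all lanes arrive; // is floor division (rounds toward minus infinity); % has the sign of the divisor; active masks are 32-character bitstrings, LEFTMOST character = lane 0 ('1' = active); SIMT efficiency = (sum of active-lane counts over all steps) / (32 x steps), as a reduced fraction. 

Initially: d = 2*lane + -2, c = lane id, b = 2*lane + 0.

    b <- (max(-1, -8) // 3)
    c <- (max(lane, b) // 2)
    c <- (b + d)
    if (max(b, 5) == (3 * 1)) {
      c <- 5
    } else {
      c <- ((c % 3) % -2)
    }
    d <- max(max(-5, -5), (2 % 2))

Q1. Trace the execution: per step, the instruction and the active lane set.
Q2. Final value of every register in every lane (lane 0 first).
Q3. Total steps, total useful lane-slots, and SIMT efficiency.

step 0: b <- (max(-1, -8) // 3)      11111111111111111111111111111111
step 1: c <- (max(lane, b) // 2)     11111111111111111111111111111111
step 2: c <- (b + d)                 11111111111111111111111111111111
step 3: eval (max(b, 5) == (3 * 1))  11111111111111111111111111111111
step 4: c <- ((c % 3) % -2)          11111111111111111111111111111111
step 5: d <- max(max(-5, -5), (2 % 2)) 11111111111111111111111111111111

Answer: 6 steps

d: 0,0,0,0,0,0,0,0,0,0,0,0,0,0,0,0,0,0,0,0,0,0,0,0,0,0,0,0,0,0,0,0
c: 0,0,-1,0,0,-1,0,0,-1,0,0,-1,0,0,-1,0,0,-1,0,0,-1,0,0,-1,0,0,-1,0,0,-1,0,0
b: -1,-1,-1,-1,-1,-1,-1,-1,-1,-1,-1,-1,-1,-1,-1,-1,-1,-1,-1,-1,-1,-1,-1,-1,-1,-1,-1,-1,-1,-1,-1,-1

steps = 6; useful = 192; efficiency = 192/192 = 1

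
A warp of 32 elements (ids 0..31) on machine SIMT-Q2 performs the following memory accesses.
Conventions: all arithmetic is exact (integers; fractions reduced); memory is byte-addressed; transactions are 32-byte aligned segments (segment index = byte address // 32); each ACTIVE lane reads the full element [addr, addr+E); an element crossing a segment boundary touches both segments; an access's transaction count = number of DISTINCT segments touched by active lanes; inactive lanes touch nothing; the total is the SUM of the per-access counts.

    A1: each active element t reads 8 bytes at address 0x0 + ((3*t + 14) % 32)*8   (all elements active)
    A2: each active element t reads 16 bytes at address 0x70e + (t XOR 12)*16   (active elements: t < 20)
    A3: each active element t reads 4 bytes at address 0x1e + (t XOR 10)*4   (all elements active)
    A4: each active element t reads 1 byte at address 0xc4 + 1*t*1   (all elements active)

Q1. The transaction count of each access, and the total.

A1: 8 transactions
A2: 12 transactions
A3: 5 transactions
A4: 2 transactions

Answer: 8,12,5,2; total 27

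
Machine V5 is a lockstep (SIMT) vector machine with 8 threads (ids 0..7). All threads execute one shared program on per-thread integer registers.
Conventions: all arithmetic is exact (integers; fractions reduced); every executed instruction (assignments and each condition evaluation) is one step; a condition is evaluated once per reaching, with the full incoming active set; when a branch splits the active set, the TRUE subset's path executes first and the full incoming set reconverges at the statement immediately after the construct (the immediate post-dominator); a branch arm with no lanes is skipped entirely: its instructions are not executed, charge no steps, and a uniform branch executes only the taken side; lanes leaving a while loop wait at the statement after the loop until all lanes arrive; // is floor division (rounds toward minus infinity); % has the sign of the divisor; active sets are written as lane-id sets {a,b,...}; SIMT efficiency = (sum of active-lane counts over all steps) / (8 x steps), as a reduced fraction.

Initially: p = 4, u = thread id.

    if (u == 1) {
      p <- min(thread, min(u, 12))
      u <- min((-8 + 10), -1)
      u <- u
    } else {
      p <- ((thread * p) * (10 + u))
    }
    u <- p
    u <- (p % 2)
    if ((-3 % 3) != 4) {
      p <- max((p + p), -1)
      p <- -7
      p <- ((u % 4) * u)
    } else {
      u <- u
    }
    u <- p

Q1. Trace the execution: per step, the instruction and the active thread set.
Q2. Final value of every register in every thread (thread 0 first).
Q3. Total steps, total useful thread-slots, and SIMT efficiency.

step 0: eval (u == 1)                {0,1,2,3,4,5,6,7}
step 1: p <- min(thread, min(u, 12)) {1}
step 2: u <- min((-8 + 10), -1)      {1}
step 3: u <- u                       {1}
step 4: p <- ((thread * p) * (10 + u)) {0,2,3,4,5,6,7}
step 5: u <- p                       {0,1,2,3,4,5,6,7}
step 6: u <- (p % 2)                 {0,1,2,3,4,5,6,7}
step 7: eval ((-3 % 3) != 4)         {0,1,2,3,4,5,6,7}
step 8: p <- max((p + p), -1)        {0,1,2,3,4,5,6,7}
step 9: p <- -7                      {0,1,2,3,4,5,6,7}
step 10: p <- ((u % 4) * u)           {0,1,2,3,4,5,6,7}
step 11: u <- p                       {0,1,2,3,4,5,6,7}

Answer: 12 steps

p: 0,1,0,0,0,0,0,0
u: 0,1,0,0,0,0,0,0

steps = 12; useful = 74; efficiency = 74/96 = 37/48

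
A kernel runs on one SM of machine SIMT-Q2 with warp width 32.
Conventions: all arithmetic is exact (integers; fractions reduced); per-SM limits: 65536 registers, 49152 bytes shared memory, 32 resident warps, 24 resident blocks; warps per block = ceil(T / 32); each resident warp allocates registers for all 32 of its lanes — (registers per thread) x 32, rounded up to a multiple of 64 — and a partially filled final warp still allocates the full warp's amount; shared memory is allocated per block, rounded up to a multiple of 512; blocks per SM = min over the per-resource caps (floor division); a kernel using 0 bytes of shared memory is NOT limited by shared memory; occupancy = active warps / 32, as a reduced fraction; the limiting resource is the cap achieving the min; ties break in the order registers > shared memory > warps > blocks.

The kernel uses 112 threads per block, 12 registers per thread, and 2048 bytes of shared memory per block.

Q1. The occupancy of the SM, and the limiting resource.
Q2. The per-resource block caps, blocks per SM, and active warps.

Answer: occupancy 1, limited by warps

registers: 42 blocks
shared memory: 24 blocks
warps: 8 blocks
blocks: 24 blocks

Answer: 8 blocks, 32 active warps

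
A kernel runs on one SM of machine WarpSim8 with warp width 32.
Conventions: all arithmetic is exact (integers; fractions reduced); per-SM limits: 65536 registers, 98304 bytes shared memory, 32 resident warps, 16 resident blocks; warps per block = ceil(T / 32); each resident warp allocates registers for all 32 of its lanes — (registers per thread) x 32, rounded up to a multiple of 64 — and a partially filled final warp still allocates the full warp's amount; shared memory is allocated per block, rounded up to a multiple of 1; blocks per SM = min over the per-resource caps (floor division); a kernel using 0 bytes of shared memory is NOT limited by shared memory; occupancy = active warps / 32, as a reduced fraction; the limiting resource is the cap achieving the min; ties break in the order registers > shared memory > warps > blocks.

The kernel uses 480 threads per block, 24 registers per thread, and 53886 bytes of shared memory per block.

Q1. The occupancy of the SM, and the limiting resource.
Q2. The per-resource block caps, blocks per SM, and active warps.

Answer: occupancy 15/32, limited by shared memory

registers: 5 blocks
shared memory: 1 block
warps: 2 blocks
blocks: 16 blocks

Answer: 1 block, 15 active warps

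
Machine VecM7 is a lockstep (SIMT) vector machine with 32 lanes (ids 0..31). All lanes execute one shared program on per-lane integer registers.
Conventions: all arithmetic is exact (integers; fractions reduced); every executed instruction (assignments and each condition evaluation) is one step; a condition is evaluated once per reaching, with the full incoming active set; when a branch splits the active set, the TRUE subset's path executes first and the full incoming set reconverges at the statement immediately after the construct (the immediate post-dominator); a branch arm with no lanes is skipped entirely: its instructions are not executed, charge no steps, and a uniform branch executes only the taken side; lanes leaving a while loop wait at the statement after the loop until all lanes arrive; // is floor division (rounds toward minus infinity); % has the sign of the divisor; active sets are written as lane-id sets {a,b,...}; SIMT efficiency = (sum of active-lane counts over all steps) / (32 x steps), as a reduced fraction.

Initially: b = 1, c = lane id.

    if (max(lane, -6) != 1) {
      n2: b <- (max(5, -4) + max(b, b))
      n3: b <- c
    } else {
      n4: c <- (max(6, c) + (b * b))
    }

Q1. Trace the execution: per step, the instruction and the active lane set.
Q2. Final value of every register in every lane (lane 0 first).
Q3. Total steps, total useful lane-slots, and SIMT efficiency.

step 0: eval (max(lane, -6) != 1)    {0,1,2,3,4,5,6,7,8,9,10,11,12,13,14,15,16,17,18,19,20,21,22,23,24,25,26,27,28,29,30,31}
step 1: b <- (max(5, -4) + max(b, b)) {0,2,3,4,5,6,7,8,9,10,11,12,13,14,15,16,17,18,19,20,21,22,23,24,25,26,27,28,29,30,31}
step 2: b <- c                       {0,2,3,4,5,6,7,8,9,10,11,12,13,14,15,16,17,18,19,20,21,22,23,24,25,26,27,28,29,30,31}
step 3: c <- (max(6, c) + (b * b))   {1}

Answer: 4 steps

b: 0,1,2,3,4,5,6,7,8,9,10,11,12,13,14,15,16,17,18,19,20,21,22,23,24,25,26,27,28,29,30,31
c: 0,7,2,3,4,5,6,7,8,9,10,11,12,13,14,15,16,17,18,19,20,21,22,23,24,25,26,27,28,29,30,31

steps = 4; useful = 95; efficiency = 95/128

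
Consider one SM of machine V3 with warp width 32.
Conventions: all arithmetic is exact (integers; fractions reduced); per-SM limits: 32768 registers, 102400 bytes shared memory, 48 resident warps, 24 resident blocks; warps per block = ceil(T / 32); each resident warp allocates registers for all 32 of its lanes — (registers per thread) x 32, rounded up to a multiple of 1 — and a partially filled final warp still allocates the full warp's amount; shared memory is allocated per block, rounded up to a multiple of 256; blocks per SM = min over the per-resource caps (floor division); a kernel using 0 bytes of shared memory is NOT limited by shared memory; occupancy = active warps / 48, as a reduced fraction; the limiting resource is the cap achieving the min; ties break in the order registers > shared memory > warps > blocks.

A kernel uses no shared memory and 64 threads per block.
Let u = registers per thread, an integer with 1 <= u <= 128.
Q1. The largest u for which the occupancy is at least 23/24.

Answer: u = 22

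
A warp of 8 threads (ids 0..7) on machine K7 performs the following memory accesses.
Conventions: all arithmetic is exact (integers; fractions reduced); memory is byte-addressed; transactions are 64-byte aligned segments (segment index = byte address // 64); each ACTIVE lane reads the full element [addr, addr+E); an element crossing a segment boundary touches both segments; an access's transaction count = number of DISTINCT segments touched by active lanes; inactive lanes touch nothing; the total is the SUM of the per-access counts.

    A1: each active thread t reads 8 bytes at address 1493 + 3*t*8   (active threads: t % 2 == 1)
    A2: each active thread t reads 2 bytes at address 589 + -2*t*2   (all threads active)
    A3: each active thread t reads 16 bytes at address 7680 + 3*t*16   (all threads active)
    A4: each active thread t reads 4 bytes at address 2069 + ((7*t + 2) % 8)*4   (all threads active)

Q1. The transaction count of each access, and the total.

A1: 4 transactions
A2: 2 transactions
A3: 6 transactions
A4: 1 transaction

Answer: 4,2,6,1; total 13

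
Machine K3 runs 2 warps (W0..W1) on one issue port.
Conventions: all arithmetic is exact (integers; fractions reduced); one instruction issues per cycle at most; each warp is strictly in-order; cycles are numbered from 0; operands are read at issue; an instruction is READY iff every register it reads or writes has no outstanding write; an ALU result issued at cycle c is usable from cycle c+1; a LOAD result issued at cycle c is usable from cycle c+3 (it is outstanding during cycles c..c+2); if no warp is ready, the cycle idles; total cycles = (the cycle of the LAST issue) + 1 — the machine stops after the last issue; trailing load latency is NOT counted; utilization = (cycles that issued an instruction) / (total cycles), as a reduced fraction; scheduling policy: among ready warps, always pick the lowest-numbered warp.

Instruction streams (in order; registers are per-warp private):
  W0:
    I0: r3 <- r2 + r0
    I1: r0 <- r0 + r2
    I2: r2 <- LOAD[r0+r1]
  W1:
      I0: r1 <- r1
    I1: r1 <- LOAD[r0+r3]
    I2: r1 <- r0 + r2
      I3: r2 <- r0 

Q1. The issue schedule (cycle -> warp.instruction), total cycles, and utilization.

cycle 0: W0.I0
cycle 1: W0.I1
cycle 2: W0.I2
cycle 3: W1.I0
cycle 4: W1.I1
cycle 5: idle
cycle 6: idle
cycle 7: W1.I2
cycle 8: W1.I3

Answer: 9 cycles, utilization 7/9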